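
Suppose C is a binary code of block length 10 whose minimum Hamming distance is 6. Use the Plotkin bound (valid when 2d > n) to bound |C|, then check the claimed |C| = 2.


Plotkin bound M ≤ 6; given |C| = 2 ≤ bound (satisfied).

Check applicability: 2d = 12, n = 10.
2d − n = 2 > 0, so Plotkin applies.
Compute d/(2d−n) = 6/2 ≈ 3.0000.
⌊d/(2d−n)⌋ = 3.
Plotkin bound: M ≤ 2·3 = 6.
Given |C| = 2, check: satisfied.
This |C| is below the Plotkin bound.


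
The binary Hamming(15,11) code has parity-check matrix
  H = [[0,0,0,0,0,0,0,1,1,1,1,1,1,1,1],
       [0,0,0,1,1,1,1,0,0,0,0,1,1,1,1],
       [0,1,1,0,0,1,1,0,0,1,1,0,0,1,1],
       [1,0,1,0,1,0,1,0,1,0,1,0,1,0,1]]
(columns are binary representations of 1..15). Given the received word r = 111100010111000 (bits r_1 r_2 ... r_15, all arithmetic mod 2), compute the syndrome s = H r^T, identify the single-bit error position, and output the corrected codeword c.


s = (0, 0, 0, 1)^T, error position = 1, corrected codeword c = 011100010111000

Compute s = H r^T mod 2 one row at a time:
  s_1 = 1 + 0 + 1 + 1 + 1 + 0 + 0 + 0 = 4 ≡ 0 (mod 2).
  s_2 = 1 + 0 + 0 + 0 + 1 + 0 + 0 + 0 = 2 ≡ 0 (mod 2).
  s_3 = 1 + 1 + 0 + 0 + 1 + 1 + 0 + 0 = 4 ≡ 0 (mod 2).
  s_4 = 1 + 1 + 0 + 0 + 0 + 1 + 0 + 0 = 3 ≡ 1 (mod 2).
s = (0, 0, 0, 1)^T — this equals column 1 of H (binary 0001), so error is at position 1.
Correct: flip bit 1 of r = 111100010111000 to get c = 011100010111000.


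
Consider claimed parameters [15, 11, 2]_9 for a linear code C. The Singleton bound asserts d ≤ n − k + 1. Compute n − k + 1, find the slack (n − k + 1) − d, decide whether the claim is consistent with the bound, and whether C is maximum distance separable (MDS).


Singleton RHS = n − k + 1 = 5, slack = 3, bound satisfied, not MDS.

Singleton bound: d ≤ n − k + 1.
Here n = 15, k = 11, so n − k + 1 = 5.
Given d = 2, check d ≤ 5: YES.
Slack = (n − k + 1) − d = 3.
The code is NOT MDS (slack = 3 > 0).
Description: the claimed parameters are [15, 11, 2]_9; such a code would be non-MDS.


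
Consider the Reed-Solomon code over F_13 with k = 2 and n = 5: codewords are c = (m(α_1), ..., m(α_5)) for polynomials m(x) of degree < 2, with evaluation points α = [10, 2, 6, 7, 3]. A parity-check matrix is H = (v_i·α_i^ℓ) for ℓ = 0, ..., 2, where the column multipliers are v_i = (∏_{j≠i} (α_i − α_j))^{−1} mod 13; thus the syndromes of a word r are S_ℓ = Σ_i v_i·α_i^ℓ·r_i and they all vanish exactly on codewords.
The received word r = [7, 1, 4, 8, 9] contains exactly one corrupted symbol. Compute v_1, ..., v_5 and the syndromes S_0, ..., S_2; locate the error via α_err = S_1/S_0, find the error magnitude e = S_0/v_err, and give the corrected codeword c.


S = (8, 11, 7), error at position 5, error magnitude e = 4, c = [7, 1, 4, 8, 5].

Step 1: column multipliers v_i = (∏_{j≠i}(α_i − α_j))^{−1} mod 13.
  i = 1 (α = 10): (10−2)(10−6)(10−7)(10−3) = 8·4·3·7 = 672 ≡ 9, so v_1 = 9^{−1} = 3 (mod 13).
  i = 2 (α = 2): (2−10)(2−6)(2−7)(2−3) = (−8)·(−4)·(−5)·(−1) = 160 ≡ 4, so v_2 = 4^{−1} = 10 (mod 13).
  i = 3 (α = 6): (6−10)(6−2)(6−7)(6−3) = (−4)·4·(−1)·3 = 48 ≡ 9, so v_3 = 9^{−1} = 3 (mod 13).
  i = 4 (α = 7): (7−10)(7−2)(7−6)(7−3) = (−3)·5·1·4 = −60 ≡ 5, so v_4 = 5^{−1} = 8 (mod 13).
  i = 5 (α = 3): (3−10)(3−2)(3−6)(3−7) = (−7)·1·(−3)·(−4) = −84 ≡ 7, so v_5 = 7^{−1} = 2 (mod 13).
  v = [3, 10, 3, 8, 2].
Step 2: syndromes of r = [7, 1, 4, 8, 9] (all sums mod 13).
  S_0 = Σ v_i r_i = 3·7 + 10·1 + 3·4 + 8·8 + 2·9 = 125 ≡ 8.
  S_1 = Σ v_i α_i r_i = 3·10·7 + 10·2·1 + 3·6·4 + 8·7·8 + 2·3·9 = 804 ≡ 11.
  α_i^2 mod 13 = [9, 4, 10, 10, 9].
  S_2 = Σ v_i α_i^2 r_i = 3·9·7 + 10·4·1 + 3·10·4 + 8·10·8 + 2·9·9 = 1151 ≡ 7.
  S = (8, 11, 7) ≠ 0, so r is not a codeword (an error is present).
Step 3: locate the error. For a single error e at position i, S_ℓ = v_i·e·α_i^ℓ, so α_err = S_1/S_0.
  S_0^{−1} = 8^{−1} = 5 (mod 13), so α_err = 11·5 = 55 ≡ 3 = α_5. Error position i = 5.
  Consistency check: S_2/S_1 = 7·6 = 42 ≡ 3 = α_err ✓ (single-error assumption holds).
Step 4: error magnitude e = S_0/v_5 = S_0·∏_{j≠5}(α_5 − α_j) = 8·7 = 56 ≡ 4 (mod 13).
Step 5: correct position 5: c_5 = r_5 − e = 9 − 4 ≡ 5 (mod 13). Hence c = [7, 1, 4, 8, 5].
  Check: interpolating c through the α_i gives m(x) = 6 + 4·x (degree < 2) with m(α_i) = c_i for every i, so c is indeed a codeword.


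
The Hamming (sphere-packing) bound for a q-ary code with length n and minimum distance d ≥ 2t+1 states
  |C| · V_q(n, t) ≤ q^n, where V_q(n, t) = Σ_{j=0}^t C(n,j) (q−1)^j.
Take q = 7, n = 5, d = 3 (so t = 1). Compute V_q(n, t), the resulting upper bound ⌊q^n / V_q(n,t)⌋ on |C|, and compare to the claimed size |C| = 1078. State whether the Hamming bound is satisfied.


V_q(n, t) = 31, q^n = 16807, Hamming bound = 542, |C| = 1078 > bound (violated).

Step 1: Compute V_q(n, t) = Σ_{j=0}^1 C(n, j) (q−1)^j.
  j = 0: C(5,0)·(6)^0 = 1·1 = 1.
  j = 1: C(5,1)·(6)^1 = 5·6 = 30.
  V_q(n, t) = 1 + 30 = 31.
Step 2: q^n = 7^5 = 16807.
Step 3: Hamming bound ⌊q^n / V_q(n,t)⌋ = ⌊16807/31⌋ = 542.
Step 4: Compare |C| = 1078 to 542: violated.
The claimed |C| lies above the Hamming bound, so no 7-ary code of length 5 with d ≥ 3 can have 1078 codewords.


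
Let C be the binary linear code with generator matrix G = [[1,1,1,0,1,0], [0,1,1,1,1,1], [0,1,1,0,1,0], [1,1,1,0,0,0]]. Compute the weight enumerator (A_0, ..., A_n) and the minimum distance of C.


Weight distribution: A_0 = 1, A_1 = 2, A_2 = 3, A_3 = 4, A_4 = 3, A_5 = 2, A_6 = 1. Minimum distance d = 1.

Enumerate all 2^4 = 16 messages m ∈ F_2^4.
For each, compute codeword c = mG in F_2^6, then tally its weight.
  m = 0000 → c = 000000, weight = 0.
  m = 1000 → c = 111010, weight = 4.
  m = 0100 → c = 011111, weight = 5.
  m = 1100 → c = 100101, weight = 3.
  m = 0010 → c = 011010, weight = 3.
  m = 1010 → c = 100000, weight = 1.
  m = 0110 → c = 000101, weight = 2.
  m = 1110 → c = 111111, weight = 6.
  m = 0001 → c = 111000, weight = 3.
  m = 1001 → c = 000010, weight = 1.
  m = 0101 → c = 100111, weight = 4.
  m = 1101 → c = 011101, weight = 4.
  m = 0011 → c = 100010, weight = 2.
  m = 1011 → c = 011000, weight = 2.
  m = 0111 → c = 111101, weight = 5.
  m = 1111 → c = 000111, weight = 3.
Tally weights:
  weight 0: 1 codewords.
  weight 1: 2 codewords.
  weight 2: 3 codewords.
  weight 3: 4 codewords.
  weight 4: 3 codewords.
  weight 5: 2 codewords.
  weight 6: 1 codewords.
Minimum distance d = smallest w > 0 with A_w > 0 = 1.
Sanity: Σ A_w = 16 = 2^4 = 16 ✓.


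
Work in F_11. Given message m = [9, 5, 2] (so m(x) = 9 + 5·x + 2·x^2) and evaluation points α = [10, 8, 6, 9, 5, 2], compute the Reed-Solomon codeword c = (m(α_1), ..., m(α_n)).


c = [6, 1, 1, 7, 7, 5]

Message polynomial: m(x) = 9 + 5·x + 2·x^2 (mod 11).
For each evaluation point α_i, compute m(α_i) mod 11:
  α_1 = 10: Horner steps 2 → 3 → 6, so m(10) = 6.
  α_2 = 8: Horner steps 2 → 10 → 1, so m(8) = 1.
  α_3 = 6: Horner steps 2 → 6 → 1, so m(6) = 1.
  α_4 = 9: Horner steps 2 → 1 → 7, so m(9) = 7.
  α_5 = 5: Horner steps 2 → 4 → 7, so m(5) = 7.
  α_6 = 2: Horner steps 2 → 9 → 5, so m(2) = 5.
Codeword c = [6, 1, 1, 7, 7, 5] ∈ F_11^6.


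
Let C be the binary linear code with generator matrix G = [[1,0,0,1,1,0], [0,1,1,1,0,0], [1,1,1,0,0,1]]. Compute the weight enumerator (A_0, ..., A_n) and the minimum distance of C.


Weight distribution: A_0 = 1, A_2 = 1, A_3 = 3, A_4 = 2, A_5 = 1. Minimum distance d = 2.

Enumerate all 2^3 = 8 messages m ∈ F_2^3.
For each, compute codeword c = mG in F_2^6, then tally its weight.
  m = 000 → c = 000000, weight = 0.
  m = 100 → c = 100110, weight = 3.
  m = 010 → c = 011100, weight = 3.
  m = 110 → c = 111010, weight = 4.
  m = 001 → c = 111001, weight = 4.
  m = 101 → c = 011111, weight = 5.
  m = 011 → c = 100101, weight = 3.
  m = 111 → c = 000011, weight = 2.
Tally weights:
  weight 0: 1 codewords.
  weight 2: 1 codewords.
  weight 3: 3 codewords.
  weight 4: 2 codewords.
  weight 5: 1 codewords.
Minimum distance d = smallest w > 0 with A_w > 0 = 2.
Sanity: Σ A_w = 8 = 2^3 = 8 ✓.


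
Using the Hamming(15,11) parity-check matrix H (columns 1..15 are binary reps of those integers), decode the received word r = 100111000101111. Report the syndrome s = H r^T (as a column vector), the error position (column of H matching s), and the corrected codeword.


s = (1, 1, 0, 0)^T, error position = 12, corrected codeword c = 100111000100111

Compute s = H r^T mod 2 one row at a time:
  s_1 = 0 + 0 + 1 + 0 + 1 + 1 + 1 + 1 = 5 ≡ 1 (mod 2).
  s_2 = 1 + 1 + 1 + 0 + 1 + 1 + 1 + 1 = 7 ≡ 1 (mod 2).
  s_3 = 0 + 0 + 1 + 0 + 1 + 0 + 1 + 1 = 4 ≡ 0 (mod 2).
  s_4 = 1 + 0 + 1 + 0 + 0 + 0 + 1 + 1 = 4 ≡ 0 (mod 2).
s = (1, 1, 0, 0)^T — this equals column 12 of H (binary 1100), so error is at position 12.
Correct: flip bit 12 of r = 100111000101111 to get c = 100111000100111.


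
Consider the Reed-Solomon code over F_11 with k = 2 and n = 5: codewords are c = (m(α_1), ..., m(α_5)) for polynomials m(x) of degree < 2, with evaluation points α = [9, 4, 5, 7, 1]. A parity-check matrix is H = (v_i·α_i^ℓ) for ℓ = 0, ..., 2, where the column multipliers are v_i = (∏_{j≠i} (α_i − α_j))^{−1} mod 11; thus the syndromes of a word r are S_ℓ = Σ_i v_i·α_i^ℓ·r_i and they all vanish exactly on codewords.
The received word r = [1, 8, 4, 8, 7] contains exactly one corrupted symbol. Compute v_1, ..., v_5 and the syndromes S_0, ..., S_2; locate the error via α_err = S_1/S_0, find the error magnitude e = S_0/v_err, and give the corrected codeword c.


S = (5, 9, 3), error at position 2, error magnitude e = 6, c = [1, 2, 4, 8, 7].

Step 1: column multipliers v_i = (∏_{j≠i}(α_i − α_j))^{−1} mod 11.
  i = 1 (α = 9): (9−4)(9−5)(9−7)(9−1) = 5·4·2·8 = 320 ≡ 1, so v_1 = 1^{−1} = 1 (mod 11).
  i = 2 (α = 4): (4−9)(4−5)(4−7)(4−1) = (−5)·(−1)·(−3)·3 = −45 ≡ 10, so v_2 = 10^{−1} = 10 (mod 11).
  i = 3 (α = 5): (5−9)(5−4)(5−7)(5−1) = (−4)·1·(−2)·4 = 32 ≡ 10, so v_3 = 10^{−1} = 10 (mod 11).
  i = 4 (α = 7): (7−9)(7−4)(7−5)(7−1) = (−2)·3·2·6 = −72 ≡ 5, so v_4 = 5^{−1} = 9 (mod 11).
  i = 5 (α = 1): (1−9)(1−4)(1−5)(1−7) = (−8)·(−3)·(−4)·(−6) = 576 ≡ 4, so v_5 = 4^{−1} = 3 (mod 11).
  v = [1, 10, 10, 9, 3].
Step 2: syndromes of r = [1, 8, 4, 8, 7] (all sums mod 11).
  S_0 = Σ v_i r_i = 1·1 + 10·8 + 10·4 + 9·8 + 3·7 = 214 ≡ 5.
  S_1 = Σ v_i α_i r_i = 1·9·1 + 10·4·8 + 10·5·4 + 9·7·8 + 3·1·7 = 1054 ≡ 9.
  α_i^2 mod 11 = [4, 5, 3, 5, 1].
  S_2 = Σ v_i α_i^2 r_i = 1·4·1 + 10·5·8 + 10·3·4 + 9·5·8 + 3·1·7 = 905 ≡ 3.
  S = (5, 9, 3) ≠ 0, so r is not a codeword (an error is present).
Step 3: locate the error. For a single error e at position i, S_ℓ = v_i·e·α_i^ℓ, so α_err = S_1/S_0.
  S_0^{−1} = 5^{−1} = 9 (mod 11), so α_err = 9·9 = 81 ≡ 4 = α_2. Error position i = 2.
  Consistency check: S_2/S_1 = 3·5 = 15 ≡ 4 = α_err ✓ (single-error assumption holds).
Step 4: error magnitude e = S_0/v_2 = S_0·∏_{j≠2}(α_2 − α_j) = 5·10 = 50 ≡ 6 (mod 11).
Step 5: correct position 2: c_2 = r_2 − e = 8 − 6 ≡ 2 (mod 11). Hence c = [1, 2, 4, 8, 7].
  Check: interpolating c through the α_i gives m(x) = 5 + 2·x (degree < 2) with m(α_i) = c_i for every i, so c is indeed a codeword.


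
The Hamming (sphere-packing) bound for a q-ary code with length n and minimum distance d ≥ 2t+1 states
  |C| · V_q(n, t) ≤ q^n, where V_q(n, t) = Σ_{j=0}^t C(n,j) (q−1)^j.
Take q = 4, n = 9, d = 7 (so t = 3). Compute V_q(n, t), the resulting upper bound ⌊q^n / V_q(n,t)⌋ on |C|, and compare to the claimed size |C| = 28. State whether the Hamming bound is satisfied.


V_q(n, t) = 2620, q^n = 262144, Hamming bound = 100, |C| = 28 ≤ bound (satisfied).

Step 1: Compute V_q(n, t) = Σ_{j=0}^3 C(n, j) (q−1)^j.
  j = 0: C(9,0)·(3)^0 = 1·1 = 1.
  j = 1: C(9,1)·(3)^1 = 9·3 = 27.
  j = 2: C(9,2)·(3)^2 = 36·9 = 324.
  j = 3: C(9,3)·(3)^3 = 84·27 = 2268.
  V_q(n, t) = 1 + 27 + 324 + 2268 = 2620.
Step 2: q^n = 4^9 = 262144.
Step 3: Hamming bound ⌊q^n / V_q(n,t)⌋ = ⌊262144/2620⌋ = 100.
Step 4: Compare |C| = 28 to 100: satisfied.
The claimed |C| lies below the Hamming bound.


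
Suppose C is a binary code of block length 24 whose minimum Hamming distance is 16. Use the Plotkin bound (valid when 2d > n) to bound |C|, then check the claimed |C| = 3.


Plotkin bound M ≤ 4; given |C| = 3 ≤ bound (satisfied).

Check applicability: 2d = 32, n = 24.
2d − n = 8 > 0, so Plotkin applies.
Compute d/(2d−n) = 16/8 ≈ 2.0000.
⌊d/(2d−n)⌋ = 2.
Plotkin bound: M ≤ 2·2 = 4.
Given |C| = 3, check: satisfied.
This |C| is below the Plotkin bound.


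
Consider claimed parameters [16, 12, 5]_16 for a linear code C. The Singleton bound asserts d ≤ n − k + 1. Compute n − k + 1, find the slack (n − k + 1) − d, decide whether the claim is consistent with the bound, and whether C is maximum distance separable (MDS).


Singleton RHS = n − k + 1 = 5, slack = 0, bound satisfied, MDS.

Singleton bound: d ≤ n − k + 1.
Here n = 16, k = 12, so n − k + 1 = 5.
Given d = 5, check d ≤ 5: YES.
Slack = (n − k + 1) − d = 0.
The code is MDS (slack = 0).
Description: the claimed parameters are [16, 12, 5]_16; such a code would be MDS (meets Singleton bound).


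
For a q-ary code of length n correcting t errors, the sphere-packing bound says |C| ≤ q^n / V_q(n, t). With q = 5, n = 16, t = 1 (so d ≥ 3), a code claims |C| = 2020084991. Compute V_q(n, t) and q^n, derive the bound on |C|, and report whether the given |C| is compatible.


V_q(n, t) = 65, q^n = 152587890625, Hamming bound = 2347506009, |C| = 2020084991 ≤ bound (satisfied).

Step 1: Compute V_q(n, t) = Σ_{j=0}^1 C(n, j) (q−1)^j.
  j = 0: C(16,0)·(4)^0 = 1·1 = 1.
  j = 1: C(16,1)·(4)^1 = 16·4 = 64.
  V_q(n, t) = 1 + 64 = 65.
Step 2: q^n = 5^16 = 152587890625.
Step 3: Hamming bound ⌊q^n / V_q(n,t)⌋ = ⌊152587890625/65⌋ = 2347506009.
Step 4: Compare |C| = 2020084991 to 2347506009: satisfied.
The claimed |C| lies below the Hamming bound.


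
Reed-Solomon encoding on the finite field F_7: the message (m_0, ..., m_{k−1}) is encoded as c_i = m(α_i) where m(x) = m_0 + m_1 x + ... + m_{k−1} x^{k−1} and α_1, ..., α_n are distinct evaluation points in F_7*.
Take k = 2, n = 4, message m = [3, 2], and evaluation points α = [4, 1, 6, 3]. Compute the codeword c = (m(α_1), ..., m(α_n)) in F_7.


c = [4, 5, 1, 2]

Message polynomial: m(x) = 3 + 2·x (mod 7).
For each evaluation point α_i, compute m(α_i) mod 7:
  α_1 = 4: Horner steps 2 → 4, so m(4) = 4.
  α_2 = 1: Horner steps 2 → 5, so m(1) = 5.
  α_3 = 6: Horner steps 2 → 1, so m(6) = 1.
  α_4 = 3: Horner steps 2 → 2, so m(3) = 2.
Codeword c = [4, 5, 1, 2] ∈ F_7^4.


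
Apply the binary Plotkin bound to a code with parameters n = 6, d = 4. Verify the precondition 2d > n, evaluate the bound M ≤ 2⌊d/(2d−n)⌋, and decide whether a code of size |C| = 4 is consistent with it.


Plotkin bound M ≤ 4; given |C| = 4 ≤ bound (satisfied).

Check applicability: 2d = 8, n = 6.
2d − n = 2 > 0, so Plotkin applies.
Compute d/(2d−n) = 4/2 ≈ 2.0000.
⌊d/(2d−n)⌋ = 2.
Plotkin bound: M ≤ 2·2 = 4.
Given |C| = 4, check: satisfied.
This |C| is at the Plotkin bound.


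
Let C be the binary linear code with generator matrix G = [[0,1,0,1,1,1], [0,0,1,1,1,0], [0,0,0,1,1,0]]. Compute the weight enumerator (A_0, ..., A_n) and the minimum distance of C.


Weight distribution: A_0 = 1, A_1 = 1, A_2 = 2, A_3 = 2, A_4 = 1, A_5 = 1. Minimum distance d = 1.

Enumerate all 2^3 = 8 messages m ∈ F_2^3.
For each, compute codeword c = mG in F_2^6, then tally its weight.
  m = 000 → c = 000000, weight = 0.
  m = 100 → c = 010111, weight = 4.
  m = 010 → c = 001110, weight = 3.
  m = 110 → c = 011001, weight = 3.
  m = 001 → c = 000110, weight = 2.
  m = 101 → c = 010001, weight = 2.
  m = 011 → c = 001000, weight = 1.
  m = 111 → c = 011111, weight = 5.
Tally weights:
  weight 0: 1 codewords.
  weight 1: 1 codewords.
  weight 2: 2 codewords.
  weight 3: 2 codewords.
  weight 4: 1 codewords.
  weight 5: 1 codewords.
Minimum distance d = smallest w > 0 with A_w > 0 = 1.
Sanity: Σ A_w = 8 = 2^3 = 8 ✓.


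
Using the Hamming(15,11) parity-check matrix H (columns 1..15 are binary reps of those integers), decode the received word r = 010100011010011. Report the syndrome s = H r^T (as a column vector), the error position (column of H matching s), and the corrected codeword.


s = (1, 1, 0, 1)^T, error position = 13, corrected codeword c = 010100011010111

Compute s = H r^T mod 2 one row at a time:
  s_1 = 1 + 1 + 0 + 1 + 0 + 0 + 1 + 1 = 5 ≡ 1 (mod 2).
  s_2 = 1 + 0 + 0 + 0 + 0 + 0 + 1 + 1 = 3 ≡ 1 (mod 2).
  s_3 = 1 + 0 + 0 + 0 + 0 + 1 + 1 + 1 = 4 ≡ 0 (mod 2).
  s_4 = 0 + 0 + 0 + 0 + 1 + 1 + 0 + 1 = 3 ≡ 1 (mod 2).
s = (1, 1, 0, 1)^T — this equals column 13 of H (binary 1101), so error is at position 13.
Correct: flip bit 13 of r = 010100011010011 to get c = 010100011010111.


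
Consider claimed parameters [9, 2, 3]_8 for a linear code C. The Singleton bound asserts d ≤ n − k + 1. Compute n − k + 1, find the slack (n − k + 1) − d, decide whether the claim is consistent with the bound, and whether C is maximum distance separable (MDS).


Singleton RHS = n − k + 1 = 8, slack = 5, bound satisfied, not MDS.

Singleton bound: d ≤ n − k + 1.
Here n = 9, k = 2, so n − k + 1 = 8.
Given d = 3, check d ≤ 8: YES.
Slack = (n − k + 1) − d = 5.
The code is NOT MDS (slack = 5 > 0).
Description: the claimed parameters are [9, 2, 3]_8; such a code would be non-MDS.


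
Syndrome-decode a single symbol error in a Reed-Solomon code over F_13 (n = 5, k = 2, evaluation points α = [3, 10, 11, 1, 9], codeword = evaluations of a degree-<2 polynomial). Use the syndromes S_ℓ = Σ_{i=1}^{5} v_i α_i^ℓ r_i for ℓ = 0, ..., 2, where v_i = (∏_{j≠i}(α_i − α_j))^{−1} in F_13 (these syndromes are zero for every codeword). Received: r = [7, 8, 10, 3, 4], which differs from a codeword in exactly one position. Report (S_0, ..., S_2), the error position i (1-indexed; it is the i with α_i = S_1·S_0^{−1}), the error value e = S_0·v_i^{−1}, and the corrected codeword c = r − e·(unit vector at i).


S = (10, 12, 4), error at position 5, error magnitude e = 11, c = [7, 8, 10, 3, 6].

Step 1: column multipliers v_i = (∏_{j≠i}(α_i − α_j))^{−1} mod 13.
  i = 1 (α = 3): (3−10)(3−11)(3−1)(3−9) = (−7)·(−8)·2·(−6) = −672 ≡ 4, so v_1 = 4^{−1} = 10 (mod 13).
  i = 2 (α = 10): (10−3)(10−11)(10−1)(10−9) = 7·(−1)·9·1 = −63 ≡ 2, so v_2 = 2^{−1} = 7 (mod 13).
  i = 3 (α = 11): (11−3)(11−10)(11−1)(11−9) = 8·1·10·2 = 160 ≡ 4, so v_3 = 4^{−1} = 10 (mod 13).
  i = 4 (α = 1): (1−3)(1−10)(1−11)(1−9) = (−2)·(−9)·(−10)·(−8) = 1440 ≡ 10, so v_4 = 10^{−1} = 4 (mod 13).
  i = 5 (α = 9): (9−3)(9−10)(9−11)(9−1) = 6·(−1)·(−2)·8 = 96 ≡ 5, so v_5 = 5^{−1} = 8 (mod 13).
  v = [10, 7, 10, 4, 8].
Step 2: syndromes of r = [7, 8, 10, 3, 4] (all sums mod 13).
  S_0 = Σ v_i r_i = 10·7 + 7·8 + 10·10 + 4·3 + 8·4 = 270 ≡ 10.
  S_1 = Σ v_i α_i r_i = 10·3·7 + 7·10·8 + 10·11·10 + 4·1·3 + 8·9·4 = 2170 ≡ 12.
  α_i^2 mod 13 = [9, 9, 4, 1, 3].
  S_2 = Σ v_i α_i^2 r_i = 10·9·7 + 7·9·8 + 10·4·10 + 4·1·3 + 8·3·4 = 1642 ≡ 4.
  S = (10, 12, 4) ≠ 0, so r is not a codeword (an error is present).
Step 3: locate the error. For a single error e at position i, S_ℓ = v_i·e·α_i^ℓ, so α_err = S_1/S_0.
  S_0^{−1} = 10^{−1} = 4 (mod 13), so α_err = 12·4 = 48 ≡ 9 = α_5. Error position i = 5.
  Consistency check: S_2/S_1 = 4·12 = 48 ≡ 9 = α_err ✓ (single-error assumption holds).
Step 4: error magnitude e = S_0/v_5 = S_0·∏_{j≠5}(α_5 − α_j) = 10·5 = 50 ≡ 11 (mod 13).
Step 5: correct position 5: c_5 = r_5 − e = 4 − 11 ≡ 6 (mod 13). Hence c = [7, 8, 10, 3, 6].
  Check: interpolating c through the α_i gives m(x) = 1 + 2·x (degree < 2) with m(α_i) = c_i for every i, so c is indeed a codeword.


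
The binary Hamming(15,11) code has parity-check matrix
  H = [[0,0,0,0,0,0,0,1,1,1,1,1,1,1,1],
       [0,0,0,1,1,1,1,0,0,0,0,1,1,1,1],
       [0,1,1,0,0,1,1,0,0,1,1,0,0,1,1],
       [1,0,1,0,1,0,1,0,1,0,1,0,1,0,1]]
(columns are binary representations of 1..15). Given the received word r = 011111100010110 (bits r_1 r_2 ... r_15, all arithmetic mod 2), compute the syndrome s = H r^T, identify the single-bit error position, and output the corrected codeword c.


s = (1, 0, 0, 1)^T, error position = 9, corrected codeword c = 011111101010110

Compute s = H r^T mod 2 one row at a time:
  s_1 = 0 + 0 + 0 + 1 + 0 + 1 + 1 + 0 = 3 ≡ 1 (mod 2).
  s_2 = 1 + 1 + 1 + 1 + 0 + 1 + 1 + 0 = 6 ≡ 0 (mod 2).
  s_3 = 1 + 1 + 1 + 1 + 0 + 1 + 1 + 0 = 6 ≡ 0 (mod 2).
  s_4 = 0 + 1 + 1 + 1 + 0 + 1 + 1 + 0 = 5 ≡ 1 (mod 2).
s = (1, 0, 0, 1)^T — this equals column 9 of H (binary 1001), so error is at position 9.
Correct: flip bit 9 of r = 011111100010110 to get c = 011111101010110.


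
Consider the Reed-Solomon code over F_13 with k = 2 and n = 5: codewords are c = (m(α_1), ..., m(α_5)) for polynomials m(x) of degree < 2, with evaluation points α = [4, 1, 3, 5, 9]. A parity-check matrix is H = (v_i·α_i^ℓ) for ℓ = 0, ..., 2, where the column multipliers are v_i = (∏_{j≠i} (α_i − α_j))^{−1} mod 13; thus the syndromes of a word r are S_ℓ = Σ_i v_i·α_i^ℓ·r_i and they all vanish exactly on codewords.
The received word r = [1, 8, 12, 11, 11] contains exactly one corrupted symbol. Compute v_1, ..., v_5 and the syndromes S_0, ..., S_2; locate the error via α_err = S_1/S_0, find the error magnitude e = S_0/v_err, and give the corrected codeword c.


S = (3, 2, 10), error at position 4, error magnitude e = 8, c = [1, 8, 12, 3, 11].

Step 1: column multipliers v_i = (∏_{j≠i}(α_i − α_j))^{−1} mod 13.
  i = 1 (α = 4): (4−1)(4−3)(4−5)(4−9) = 3·1·(−1)·(−5) = 15 ≡ 2, so v_1 = 2^{−1} = 7 (mod 13).
  i = 2 (α = 1): (1−4)(1−3)(1−5)(1−9) = (−3)·(−2)·(−4)·(−8) = 192 ≡ 10, so v_2 = 10^{−1} = 4 (mod 13).
  i = 3 (α = 3): (3−4)(3−1)(3−5)(3−9) = (−1)·2·(−2)·(−6) = −24 ≡ 2, so v_3 = 2^{−1} = 7 (mod 13).
  i = 4 (α = 5): (5−4)(5−1)(5−3)(5−9) = 1·4·2·(−4) = −32 ≡ 7, so v_4 = 7^{−1} = 2 (mod 13).
  i = 5 (α = 9): (9−4)(9−1)(9−3)(9−5) = 5·8·6·4 = 960 ≡ 11, so v_5 = 11^{−1} = 6 (mod 13).
  v = [7, 4, 7, 2, 6].
Step 2: syndromes of r = [1, 8, 12, 11, 11] (all sums mod 13).
  S_0 = Σ v_i r_i = 7·1 + 4·8 + 7·12 + 2·11 + 6·11 = 211 ≡ 3.
  S_1 = Σ v_i α_i r_i = 7·4·1 + 4·1·8 + 7·3·12 + 2·5·11 + 6·9·11 = 1016 ≡ 2.
  α_i^2 mod 13 = [3, 1, 9, 12, 3].
  S_2 = Σ v_i α_i^2 r_i = 7·3·1 + 4·1·8 + 7·9·12 + 2·12·11 + 6·3·11 = 1271 ≡ 10.
  S = (3, 2, 10) ≠ 0, so r is not a codeword (an error is present).
Step 3: locate the error. For a single error e at position i, S_ℓ = v_i·e·α_i^ℓ, so α_err = S_1/S_0.
  S_0^{−1} = 3^{−1} = 9 (mod 13), so α_err = 2·9 = 18 ≡ 5 = α_4. Error position i = 4.
  Consistency check: S_2/S_1 = 10·7 = 70 ≡ 5 = α_err ✓ (single-error assumption holds).
Step 4: error magnitude e = S_0/v_4 = S_0·∏_{j≠4}(α_4 − α_j) = 3·7 = 21 ≡ 8 (mod 13).
Step 5: correct position 4: c_4 = r_4 − e = 11 − 8 ≡ 3 (mod 13). Hence c = [1, 8, 12, 3, 11].
  Check: interpolating c through the α_i gives m(x) = 6 + 2·x (degree < 2) with m(α_i) = c_i for every i, so c is indeed a codeword.


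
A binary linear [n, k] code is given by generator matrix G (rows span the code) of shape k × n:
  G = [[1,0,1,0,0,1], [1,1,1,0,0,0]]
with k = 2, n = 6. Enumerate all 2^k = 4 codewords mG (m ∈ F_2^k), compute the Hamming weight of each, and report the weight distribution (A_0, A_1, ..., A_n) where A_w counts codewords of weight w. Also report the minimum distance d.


Weight distribution: A_0 = 1, A_2 = 1, A_3 = 2. Minimum distance d = 2.

Enumerate all 2^2 = 4 messages m ∈ F_2^2.
For each, compute codeword c = mG in F_2^6, then tally its weight.
  m = 00 → c = 000000, weight = 0.
  m = 10 → c = 101001, weight = 3.
  m = 01 → c = 111000, weight = 3.
  m = 11 → c = 010001, weight = 2.
Tally weights:
  weight 0: 1 codewords.
  weight 2: 1 codewords.
  weight 3: 2 codewords.
Minimum distance d = smallest w > 0 with A_w > 0 = 2.
Sanity: Σ A_w = 4 = 2^2 = 4 ✓.


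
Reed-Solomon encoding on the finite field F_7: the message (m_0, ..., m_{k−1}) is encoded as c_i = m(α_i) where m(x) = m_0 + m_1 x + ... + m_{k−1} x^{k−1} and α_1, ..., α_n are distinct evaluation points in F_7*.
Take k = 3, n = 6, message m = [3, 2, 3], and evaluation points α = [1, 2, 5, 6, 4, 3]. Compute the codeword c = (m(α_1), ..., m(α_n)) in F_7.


c = [1, 5, 4, 4, 3, 1]

Message polynomial: m(x) = 3 + 2·x + 3·x^2 (mod 7).
For each evaluation point α_i, compute m(α_i) mod 7:
  α_1 = 1: Horner steps 3 → 5 → 1, so m(1) = 1.
  α_2 = 2: Horner steps 3 → 1 → 5, so m(2) = 5.
  α_3 = 5: Horner steps 3 → 3 → 4, so m(5) = 4.
  α_4 = 6: Horner steps 3 → 6 → 4, so m(6) = 4.
  α_5 = 4: Horner steps 3 → 0 → 3, so m(4) = 3.
  α_6 = 3: Horner steps 3 → 4 → 1, so m(3) = 1.
Codeword c = [1, 5, 4, 4, 3, 1] ∈ F_7^6.


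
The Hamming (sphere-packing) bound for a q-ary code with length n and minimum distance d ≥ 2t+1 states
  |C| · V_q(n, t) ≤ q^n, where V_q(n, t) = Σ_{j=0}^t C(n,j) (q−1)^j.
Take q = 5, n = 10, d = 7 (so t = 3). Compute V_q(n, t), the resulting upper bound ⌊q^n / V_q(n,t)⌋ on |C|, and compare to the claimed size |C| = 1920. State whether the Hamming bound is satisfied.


V_q(n, t) = 8441, q^n = 9765625, Hamming bound = 1156, |C| = 1920 > bound (violated).

Step 1: Compute V_q(n, t) = Σ_{j=0}^3 C(n, j) (q−1)^j.
  j = 0: C(10,0)·(4)^0 = 1·1 = 1.
  j = 1: C(10,1)·(4)^1 = 10·4 = 40.
  j = 2: C(10,2)·(4)^2 = 45·16 = 720.
  j = 3: C(10,3)·(4)^3 = 120·64 = 7680.
  V_q(n, t) = 1 + 40 + 720 + 7680 = 8441.
Step 2: q^n = 5^10 = 9765625.
Step 3: Hamming bound ⌊q^n / V_q(n,t)⌋ = ⌊9765625/8441⌋ = 1156.
Step 4: Compare |C| = 1920 to 1156: violated.
The claimed |C| lies above the Hamming bound, so no 5-ary code of length 10 with d ≥ 7 can have 1920 codewords.


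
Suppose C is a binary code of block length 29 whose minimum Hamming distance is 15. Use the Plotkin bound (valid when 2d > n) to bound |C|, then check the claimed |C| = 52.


Plotkin bound M ≤ 30; given |C| = 52 > bound (violated).

Check applicability: 2d = 30, n = 29.
2d − n = 1 > 0, so Plotkin applies.
Compute d/(2d−n) = 15/1 ≈ 15.0000.
⌊d/(2d−n)⌋ = 15.
Plotkin bound: M ≤ 2·15 = 30.
Given |C| = 52, check: VIOLATED.
This |C| is above the Plotkin bound, so no binary code with n = 29, d = 15 and 52 codewords exists.


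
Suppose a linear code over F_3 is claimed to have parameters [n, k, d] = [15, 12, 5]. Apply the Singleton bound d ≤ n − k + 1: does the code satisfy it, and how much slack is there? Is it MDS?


Singleton RHS = n − k + 1 = 4, slack = -1, bound violated (no such code; not MDS).

Singleton bound: d ≤ n − k + 1.
Here n = 15, k = 12, so n − k + 1 = 4.
Given d = 5, check d ≤ 4: NO.
Slack = (n − k + 1) − d = -1.
The slack is negative: d = 5 exceeds n − k + 1 = 4 by 1, so the Singleton bound is violated and no linear [15, 12, 5]_3 code can exist. In particular it is not MDS (MDS requires d = n − k + 1 exactly).
Description: the claimed parameters are [15, 12, 5]_3; such a code would be impossible (violates the Singleton bound).


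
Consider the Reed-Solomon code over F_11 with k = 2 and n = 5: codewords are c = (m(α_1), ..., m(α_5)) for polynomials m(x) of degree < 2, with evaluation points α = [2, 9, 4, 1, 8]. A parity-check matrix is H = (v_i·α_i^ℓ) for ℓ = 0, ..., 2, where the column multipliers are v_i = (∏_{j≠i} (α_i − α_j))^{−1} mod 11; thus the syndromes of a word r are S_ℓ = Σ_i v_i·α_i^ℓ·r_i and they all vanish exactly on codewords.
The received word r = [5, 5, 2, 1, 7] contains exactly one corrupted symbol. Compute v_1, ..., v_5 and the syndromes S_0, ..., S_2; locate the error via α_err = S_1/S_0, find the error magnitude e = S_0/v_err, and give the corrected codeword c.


S = (1, 9, 4), error at position 2, error magnitude e = 5, c = [5, 0, 2, 1, 7].

Step 1: column multipliers v_i = (∏_{j≠i}(α_i − α_j))^{−1} mod 11.
  i = 1 (α = 2): (2−9)(2−4)(2−1)(2−8) = (−7)·(−2)·1·(−6) = −84 ≡ 4, so v_1 = 4^{−1} = 3 (mod 11).
  i = 2 (α = 9): (9−2)(9−4)(9−1)(9−8) = 7·5·8·1 = 280 ≡ 5, so v_2 = 5^{−1} = 9 (mod 11).
  i = 3 (α = 4): (4−2)(4−9)(4−1)(4−8) = 2·(−5)·3·(−4) = 120 ≡ 10, so v_3 = 10^{−1} = 10 (mod 11).
  i = 4 (α = 1): (1−2)(1−9)(1−4)(1−8) = (−1)·(−8)·(−3)·(−7) = 168 ≡ 3, so v_4 = 3^{−1} = 4 (mod 11).
  i = 5 (α = 8): (8−2)(8−9)(8−4)(8−1) = 6·(−1)·4·7 = −168 ≡ 8, so v_5 = 8^{−1} = 7 (mod 11).
  v = [3, 9, 10, 4, 7].
Step 2: syndromes of r = [5, 5, 2, 1, 7] (all sums mod 11).
  S_0 = Σ v_i r_i = 3·5 + 9·5 + 10·2 + 4·1 + 7·7 = 133 ≡ 1.
  S_1 = Σ v_i α_i r_i = 3·2·5 + 9·9·5 + 10·4·2 + 4·1·1 + 7·8·7 = 911 ≡ 9.
  α_i^2 mod 11 = [4, 4, 5, 1, 9].
  S_2 = Σ v_i α_i^2 r_i = 3·4·5 + 9·4·5 + 10·5·2 + 4·1·1 + 7·9·7 = 785 ≡ 4.
  S = (1, 9, 4) ≠ 0, so r is not a codeword (an error is present).
Step 3: locate the error. For a single error e at position i, S_ℓ = v_i·e·α_i^ℓ, so α_err = S_1/S_0.
  S_0^{−1} = 1^{−1} = 1 (mod 11), so α_err = 9·1 = 9 ≡ 9 = α_2. Error position i = 2.
  Consistency check: S_2/S_1 = 4·5 = 20 ≡ 9 = α_err ✓ (single-error assumption holds).
Step 4: error magnitude e = S_0/v_2 = S_0·∏_{j≠2}(α_2 − α_j) = 1·5 = 5 ≡ 5 (mod 11).
Step 5: correct position 2: c_2 = r_2 − e = 5 − 5 ≡ 0 (mod 11). Hence c = [5, 0, 2, 1, 7].
  Check: interpolating c through the α_i gives m(x) = 8 + 4·x (degree < 2) with m(α_i) = c_i for every i, so c is indeed a codeword.


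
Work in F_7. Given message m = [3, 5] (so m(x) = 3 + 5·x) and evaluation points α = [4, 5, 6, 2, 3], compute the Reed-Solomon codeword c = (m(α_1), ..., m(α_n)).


c = [2, 0, 5, 6, 4]

Message polynomial: m(x) = 3 + 5·x (mod 7).
For each evaluation point α_i, compute m(α_i) mod 7:
  α_1 = 4: Horner steps 5 → 2, so m(4) = 2.
  α_2 = 5: Horner steps 5 → 0, so m(5) = 0.
  α_3 = 6: Horner steps 5 → 5, so m(6) = 5.
  α_4 = 2: Horner steps 5 → 6, so m(2) = 6.
  α_5 = 3: Horner steps 5 → 4, so m(3) = 4.
Codeword c = [2, 0, 5, 6, 4] ∈ F_7^5.


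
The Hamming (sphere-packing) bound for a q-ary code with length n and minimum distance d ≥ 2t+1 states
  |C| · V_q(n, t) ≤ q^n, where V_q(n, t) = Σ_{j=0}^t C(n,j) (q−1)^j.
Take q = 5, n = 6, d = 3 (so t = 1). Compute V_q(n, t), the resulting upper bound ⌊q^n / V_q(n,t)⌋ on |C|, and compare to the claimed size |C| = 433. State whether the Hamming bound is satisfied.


V_q(n, t) = 25, q^n = 15625, Hamming bound = 625, |C| = 433 ≤ bound (satisfied).

Step 1: Compute V_q(n, t) = Σ_{j=0}^1 C(n, j) (q−1)^j.
  j = 0: C(6,0)·(4)^0 = 1·1 = 1.
  j = 1: C(6,1)·(4)^1 = 6·4 = 24.
  V_q(n, t) = 1 + 24 = 25.
Step 2: q^n = 5^6 = 15625.
Step 3: Hamming bound ⌊q^n / V_q(n,t)⌋ = ⌊15625/25⌋ = 625.
Step 4: Compare |C| = 433 to 625: satisfied.
The claimed |C| lies below the Hamming bound.


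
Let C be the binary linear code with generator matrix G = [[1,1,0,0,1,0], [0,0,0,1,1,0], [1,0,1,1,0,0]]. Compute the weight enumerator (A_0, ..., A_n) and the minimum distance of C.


Weight distribution: A_0 = 1, A_2 = 2, A_3 = 4, A_4 = 1. Minimum distance d = 2.

Enumerate all 2^3 = 8 messages m ∈ F_2^3.
For each, compute codeword c = mG in F_2^6, then tally its weight.
  m = 000 → c = 000000, weight = 0.
  m = 100 → c = 110010, weight = 3.
  m = 010 → c = 000110, weight = 2.
  m = 110 → c = 110100, weight = 3.
  m = 001 → c = 101100, weight = 3.
  m = 101 → c = 011110, weight = 4.
  m = 011 → c = 101010, weight = 3.
  m = 111 → c = 011000, weight = 2.
Tally weights:
  weight 0: 1 codewords.
  weight 2: 2 codewords.
  weight 3: 4 codewords.
  weight 4: 1 codewords.
Minimum distance d = smallest w > 0 with A_w > 0 = 2.
Sanity: Σ A_w = 8 = 2^3 = 8 ✓.


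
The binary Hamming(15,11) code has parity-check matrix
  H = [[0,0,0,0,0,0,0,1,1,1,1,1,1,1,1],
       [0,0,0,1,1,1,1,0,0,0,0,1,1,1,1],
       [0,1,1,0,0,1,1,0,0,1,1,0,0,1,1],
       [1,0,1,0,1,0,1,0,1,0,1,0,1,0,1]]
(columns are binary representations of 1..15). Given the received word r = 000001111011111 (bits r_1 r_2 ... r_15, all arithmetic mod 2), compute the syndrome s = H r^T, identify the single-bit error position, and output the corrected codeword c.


s = (1, 0, 1, 1)^T, error position = 11, corrected codeword c = 000001111001111

Compute s = H r^T mod 2 one row at a time:
  s_1 = 1 + 1 + 0 + 1 + 1 + 1 + 1 + 1 = 7 ≡ 1 (mod 2).
  s_2 = 0 + 0 + 1 + 1 + 1 + 1 + 1 + 1 = 6 ≡ 0 (mod 2).
  s_3 = 0 + 0 + 1 + 1 + 0 + 1 + 1 + 1 = 5 ≡ 1 (mod 2).
  s_4 = 0 + 0 + 0 + 1 + 1 + 1 + 1 + 1 = 5 ≡ 1 (mod 2).
s = (1, 0, 1, 1)^T — this equals column 11 of H (binary 1011), so error is at position 11.
Correct: flip bit 11 of r = 000001111011111 to get c = 000001111001111.


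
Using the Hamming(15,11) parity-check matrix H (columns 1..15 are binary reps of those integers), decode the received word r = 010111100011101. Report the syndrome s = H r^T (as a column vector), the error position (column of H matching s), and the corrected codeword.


s = (0, 1, 1, 1)^T, error position = 7, corrected codeword c = 010111000011101

Compute s = H r^T mod 2 one row at a time:
  s_1 = 0 + 0 + 0 + 1 + 1 + 1 + 0 + 1 = 4 ≡ 0 (mod 2).
  s_2 = 1 + 1 + 1 + 1 + 1 + 1 + 0 + 1 = 7 ≡ 1 (mod 2).
  s_3 = 1 + 0 + 1 + 1 + 0 + 1 + 0 + 1 = 5 ≡ 1 (mod 2).
  s_4 = 0 + 0 + 1 + 1 + 0 + 1 + 1 + 1 = 5 ≡ 1 (mod 2).
s = (0, 1, 1, 1)^T — this equals column 7 of H (binary 0111), so error is at position 7.
Correct: flip bit 7 of r = 010111100011101 to get c = 010111000011101.


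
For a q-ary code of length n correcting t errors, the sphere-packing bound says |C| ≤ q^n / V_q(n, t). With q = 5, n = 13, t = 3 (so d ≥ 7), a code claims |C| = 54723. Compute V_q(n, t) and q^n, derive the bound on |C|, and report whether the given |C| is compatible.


V_q(n, t) = 19605, q^n = 1220703125, Hamming bound = 62264, |C| = 54723 ≤ bound (satisfied).

Step 1: Compute V_q(n, t) = Σ_{j=0}^3 C(n, j) (q−1)^j.
  j = 0: C(13,0)·(4)^0 = 1·1 = 1.
  j = 1: C(13,1)·(4)^1 = 13·4 = 52.
  j = 2: C(13,2)·(4)^2 = 78·16 = 1248.
  j = 3: C(13,3)·(4)^3 = 286·64 = 18304.
  V_q(n, t) = 1 + 52 + 1248 + 18304 = 19605.
Step 2: q^n = 5^13 = 1220703125.
Step 3: Hamming bound ⌊q^n / V_q(n,t)⌋ = ⌊1220703125/19605⌋ = 62264.
Step 4: Compare |C| = 54723 to 62264: satisfied.
The claimed |C| lies below the Hamming bound.


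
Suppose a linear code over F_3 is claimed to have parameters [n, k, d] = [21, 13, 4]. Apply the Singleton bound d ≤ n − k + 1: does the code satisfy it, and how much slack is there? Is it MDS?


Singleton RHS = n − k + 1 = 9, slack = 5, bound satisfied, not MDS.

Singleton bound: d ≤ n − k + 1.
Here n = 21, k = 13, so n − k + 1 = 9.
Given d = 4, check d ≤ 9: YES.
Slack = (n − k + 1) − d = 5.
The code is NOT MDS (slack = 5 > 0).
Description: the claimed parameters are [21, 13, 4]_3; such a code would be non-MDS.


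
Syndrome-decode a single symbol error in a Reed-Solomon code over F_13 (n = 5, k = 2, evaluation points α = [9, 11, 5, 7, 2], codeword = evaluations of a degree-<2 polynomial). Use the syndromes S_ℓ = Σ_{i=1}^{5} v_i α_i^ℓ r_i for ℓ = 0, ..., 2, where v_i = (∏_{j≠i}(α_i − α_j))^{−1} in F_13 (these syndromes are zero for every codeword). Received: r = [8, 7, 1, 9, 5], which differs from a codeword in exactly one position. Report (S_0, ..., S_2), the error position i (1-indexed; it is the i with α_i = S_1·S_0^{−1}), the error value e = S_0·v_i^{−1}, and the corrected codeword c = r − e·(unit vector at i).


S = (9, 6, 4), error at position 3, error magnitude e = 4, c = [8, 7, 10, 9, 5].

Step 1: column multipliers v_i = (∏_{j≠i}(α_i − α_j))^{−1} mod 13.
  i = 1 (α = 9): (9−11)(9−5)(9−7)(9−2) = (−2)·4·2·7 = −112 ≡ 5, so v_1 = 5^{−1} = 8 (mod 13).
  i = 2 (α = 11): (11−9)(11−5)(11−7)(11−2) = 2·6·4·9 = 432 ≡ 3, so v_2 = 3^{−1} = 9 (mod 13).
  i = 3 (α = 5): (5−9)(5−11)(5−7)(5−2) = (−4)·(−6)·(−2)·3 = −144 ≡ 12, so v_3 = 12^{−1} = 12 (mod 13).
  i = 4 (α = 7): (7−9)(7−11)(7−5)(7−2) = (−2)·(−4)·2·5 = 80 ≡ 2, so v_4 = 2^{−1} = 7 (mod 13).
  i = 5 (α = 2): (2−9)(2−11)(2−5)(2−7) = (−7)·(−9)·(−3)·(−5) = 945 ≡ 9, so v_5 = 9^{−1} = 3 (mod 13).
  v = [8, 9, 12, 7, 3].
Step 2: syndromes of r = [8, 7, 1, 9, 5] (all sums mod 13).
  S_0 = Σ v_i r_i = 8·8 + 9·7 + 12·1 + 7·9 + 3·5 = 217 ≡ 9.
  S_1 = Σ v_i α_i r_i = 8·9·8 + 9·11·7 + 12·5·1 + 7·7·9 + 3·2·5 = 1800 ≡ 6.
  α_i^2 mod 13 = [3, 4, 12, 10, 4].
  S_2 = Σ v_i α_i^2 r_i = 8·3·8 + 9·4·7 + 12·12·1 + 7·10·9 + 3·4·5 = 1278 ≡ 4.
  S = (9, 6, 4) ≠ 0, so r is not a codeword (an error is present).
Step 3: locate the error. For a single error e at position i, S_ℓ = v_i·e·α_i^ℓ, so α_err = S_1/S_0.
  S_0^{−1} = 9^{−1} = 3 (mod 13), so α_err = 6·3 = 18 ≡ 5 = α_3. Error position i = 3.
  Consistency check: S_2/S_1 = 4·11 = 44 ≡ 5 = α_err ✓ (single-error assumption holds).
Step 4: error magnitude e = S_0/v_3 = S_0·∏_{j≠3}(α_3 − α_j) = 9·12 = 108 ≡ 4 (mod 13).
Step 5: correct position 3: c_3 = r_3 − e = 1 − 4 ≡ 10 (mod 13). Hence c = [8, 7, 10, 9, 5].
  Check: interpolating c through the α_i gives m(x) = 6 + 6·x (degree < 2) with m(α_i) = c_i for every i, so c is indeed a codeword.


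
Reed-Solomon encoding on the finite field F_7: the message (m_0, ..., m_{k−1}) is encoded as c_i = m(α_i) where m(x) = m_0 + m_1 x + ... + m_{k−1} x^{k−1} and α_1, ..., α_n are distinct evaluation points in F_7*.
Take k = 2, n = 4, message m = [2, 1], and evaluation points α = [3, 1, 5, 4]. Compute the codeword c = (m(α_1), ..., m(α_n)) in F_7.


c = [5, 3, 0, 6]

Message polynomial: m(x) = 2 + 1·x (mod 7).
For each evaluation point α_i, compute m(α_i) mod 7:
  α_1 = 3: Horner steps 1 → 5, so m(3) = 5.
  α_2 = 1: Horner steps 1 → 3, so m(1) = 3.
  α_3 = 5: Horner steps 1 → 0, so m(5) = 0.
  α_4 = 4: Horner steps 1 → 6, so m(4) = 6.
Codeword c = [5, 3, 0, 6] ∈ F_7^4.


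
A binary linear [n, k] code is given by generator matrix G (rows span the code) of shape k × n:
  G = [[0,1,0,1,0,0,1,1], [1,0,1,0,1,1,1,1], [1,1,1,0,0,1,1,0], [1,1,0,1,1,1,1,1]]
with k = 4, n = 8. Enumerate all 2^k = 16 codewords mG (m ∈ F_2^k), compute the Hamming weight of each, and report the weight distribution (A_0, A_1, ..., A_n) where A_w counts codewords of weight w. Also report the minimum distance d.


Weight distribution: A_0 = 1, A_3 = 5, A_4 = 5, A_5 = 2, A_6 = 2, A_7 = 1. Minimum distance d = 3.

Enumerate all 2^4 = 16 messages m ∈ F_2^4.
For each, compute codeword c = mG in F_2^8, then tally its weight.
  m = 0000 → c = 00000000, weight = 0.
  m = 1000 → c = 01010011, weight = 4.
  m = 0100 → c = 10101111, weight = 6.
  m = 1100 → c = 11111100, weight = 6.
  m = 0010 → c = 11100110, weight = 5.
  m = 1010 → c = 10110101, weight = 5.
  m = 0110 → c = 01001001, weight = 3.
  m = 1110 → c = 00011010, weight = 3.
  m = 0001 → c = 11011111, weight = 7.
  m = 1001 → c = 10001100, weight = 3.
  m = 0101 → c = 01110000, weight = 3.
  m = 1101 → c = 00100011, weight = 3.
  m = 0011 → c = 00111001, weight = 4.
  m = 1011 → c = 01101010, weight = 4.
  m = 0111 → c = 10010110, weight = 4.
  m = 1111 → c = 11000101, weight = 4.
Tally weights:
  weight 0: 1 codewords.
  weight 3: 5 codewords.
  weight 4: 5 codewords.
  weight 5: 2 codewords.
  weight 6: 2 codewords.
  weight 7: 1 codewords.
Minimum distance d = smallest w > 0 with A_w > 0 = 3.
Sanity: Σ A_w = 16 = 2^4 = 16 ✓.
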